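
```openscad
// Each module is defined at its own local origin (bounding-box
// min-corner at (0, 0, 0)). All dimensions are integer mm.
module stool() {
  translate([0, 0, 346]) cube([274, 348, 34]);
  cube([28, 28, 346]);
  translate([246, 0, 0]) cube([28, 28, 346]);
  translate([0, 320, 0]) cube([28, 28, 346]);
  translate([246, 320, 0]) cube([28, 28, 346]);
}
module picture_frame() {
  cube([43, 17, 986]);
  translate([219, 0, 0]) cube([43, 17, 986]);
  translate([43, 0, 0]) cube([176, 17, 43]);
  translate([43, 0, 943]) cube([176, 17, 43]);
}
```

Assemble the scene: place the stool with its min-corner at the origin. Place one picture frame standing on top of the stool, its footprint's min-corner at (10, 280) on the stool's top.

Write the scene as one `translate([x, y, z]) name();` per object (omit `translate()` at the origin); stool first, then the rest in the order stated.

stool();
translate([10, 280, 380]) picture_frame();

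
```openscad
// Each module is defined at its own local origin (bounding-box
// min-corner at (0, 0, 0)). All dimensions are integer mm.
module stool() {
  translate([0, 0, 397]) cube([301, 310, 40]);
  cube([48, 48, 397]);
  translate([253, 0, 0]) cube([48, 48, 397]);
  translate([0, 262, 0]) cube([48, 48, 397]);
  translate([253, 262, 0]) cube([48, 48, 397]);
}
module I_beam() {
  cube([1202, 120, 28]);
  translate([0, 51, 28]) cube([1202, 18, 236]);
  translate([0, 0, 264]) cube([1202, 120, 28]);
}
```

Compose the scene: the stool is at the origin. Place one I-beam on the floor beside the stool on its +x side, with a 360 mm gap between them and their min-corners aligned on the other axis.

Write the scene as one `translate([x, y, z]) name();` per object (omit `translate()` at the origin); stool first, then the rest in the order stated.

stool();
translate([661, 0, 0]) I_beam();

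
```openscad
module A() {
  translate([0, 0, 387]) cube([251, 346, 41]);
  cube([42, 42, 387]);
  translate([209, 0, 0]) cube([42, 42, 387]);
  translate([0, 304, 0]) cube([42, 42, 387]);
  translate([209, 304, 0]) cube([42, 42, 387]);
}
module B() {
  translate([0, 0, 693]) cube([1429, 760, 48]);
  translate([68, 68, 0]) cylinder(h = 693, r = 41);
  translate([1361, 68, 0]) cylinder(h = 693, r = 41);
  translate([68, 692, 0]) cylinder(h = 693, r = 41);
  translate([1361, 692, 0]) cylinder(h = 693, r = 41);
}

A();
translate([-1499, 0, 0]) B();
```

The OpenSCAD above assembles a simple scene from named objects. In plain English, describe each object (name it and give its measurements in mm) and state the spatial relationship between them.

A is a four-legged stool. The seat is 251×346 mm, 41 mm thick, top at z = 428 mm. It stands on four square legs, each 42×42 mm in cross-section, from z = 0 to the seat underside, each flush with a corner of the seat.

B is a table with a 1429×760 mm rectangular top, 48 mm thick, top surface at z = 741 mm, supported by four round legs of 82 mm diameter, each leg's bounding box inset 27 mm from the nearest pair of top edges, running from the floor.

The table is on the floor beside the stool on its −x side.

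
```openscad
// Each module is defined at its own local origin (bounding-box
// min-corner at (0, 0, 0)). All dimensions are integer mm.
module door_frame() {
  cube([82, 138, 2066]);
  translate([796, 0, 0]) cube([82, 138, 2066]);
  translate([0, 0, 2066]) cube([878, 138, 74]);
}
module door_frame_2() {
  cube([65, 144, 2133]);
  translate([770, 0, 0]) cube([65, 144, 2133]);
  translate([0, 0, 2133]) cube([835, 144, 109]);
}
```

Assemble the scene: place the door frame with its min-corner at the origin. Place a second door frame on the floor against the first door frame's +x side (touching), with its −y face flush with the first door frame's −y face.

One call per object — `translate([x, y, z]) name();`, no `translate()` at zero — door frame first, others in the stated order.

door_frame();
translate([878, 0, 0]) door_frame_2();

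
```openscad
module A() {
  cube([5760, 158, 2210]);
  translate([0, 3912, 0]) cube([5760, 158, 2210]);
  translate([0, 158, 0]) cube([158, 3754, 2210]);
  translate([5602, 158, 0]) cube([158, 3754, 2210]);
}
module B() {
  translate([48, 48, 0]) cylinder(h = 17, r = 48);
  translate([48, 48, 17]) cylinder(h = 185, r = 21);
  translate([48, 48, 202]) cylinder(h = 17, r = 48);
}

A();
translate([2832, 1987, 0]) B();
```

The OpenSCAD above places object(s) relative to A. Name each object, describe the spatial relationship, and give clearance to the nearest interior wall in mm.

Clearances: x = 2674, y = 1829; minimum 1829 mm.

A is a house frame. B is a spool. The spool sits inside the house frame, centred. The clearance to the nearest interior wall is 1829 mm.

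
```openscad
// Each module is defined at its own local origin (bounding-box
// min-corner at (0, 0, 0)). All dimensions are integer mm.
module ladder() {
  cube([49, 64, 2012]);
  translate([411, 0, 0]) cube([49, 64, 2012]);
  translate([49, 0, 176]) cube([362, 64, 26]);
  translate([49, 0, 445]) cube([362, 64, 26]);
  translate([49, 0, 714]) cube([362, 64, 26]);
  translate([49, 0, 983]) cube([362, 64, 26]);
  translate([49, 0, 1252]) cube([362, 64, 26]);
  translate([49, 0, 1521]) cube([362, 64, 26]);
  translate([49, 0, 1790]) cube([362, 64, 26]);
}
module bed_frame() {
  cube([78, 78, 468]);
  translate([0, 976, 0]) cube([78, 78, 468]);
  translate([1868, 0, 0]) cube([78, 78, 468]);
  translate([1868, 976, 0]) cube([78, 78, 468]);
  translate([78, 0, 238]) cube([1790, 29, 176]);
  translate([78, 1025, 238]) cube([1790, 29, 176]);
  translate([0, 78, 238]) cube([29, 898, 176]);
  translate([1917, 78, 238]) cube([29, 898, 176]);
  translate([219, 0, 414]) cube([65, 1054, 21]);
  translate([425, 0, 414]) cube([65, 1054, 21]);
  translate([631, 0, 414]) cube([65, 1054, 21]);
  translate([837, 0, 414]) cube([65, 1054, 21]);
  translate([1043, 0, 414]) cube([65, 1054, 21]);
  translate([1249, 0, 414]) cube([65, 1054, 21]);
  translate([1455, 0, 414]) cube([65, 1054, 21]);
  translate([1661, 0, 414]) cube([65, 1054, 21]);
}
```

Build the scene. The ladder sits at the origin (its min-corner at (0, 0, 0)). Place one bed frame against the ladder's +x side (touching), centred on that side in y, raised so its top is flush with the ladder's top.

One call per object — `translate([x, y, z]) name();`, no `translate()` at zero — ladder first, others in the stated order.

ladder();
translate([460, -495, 1544]) bed_frame();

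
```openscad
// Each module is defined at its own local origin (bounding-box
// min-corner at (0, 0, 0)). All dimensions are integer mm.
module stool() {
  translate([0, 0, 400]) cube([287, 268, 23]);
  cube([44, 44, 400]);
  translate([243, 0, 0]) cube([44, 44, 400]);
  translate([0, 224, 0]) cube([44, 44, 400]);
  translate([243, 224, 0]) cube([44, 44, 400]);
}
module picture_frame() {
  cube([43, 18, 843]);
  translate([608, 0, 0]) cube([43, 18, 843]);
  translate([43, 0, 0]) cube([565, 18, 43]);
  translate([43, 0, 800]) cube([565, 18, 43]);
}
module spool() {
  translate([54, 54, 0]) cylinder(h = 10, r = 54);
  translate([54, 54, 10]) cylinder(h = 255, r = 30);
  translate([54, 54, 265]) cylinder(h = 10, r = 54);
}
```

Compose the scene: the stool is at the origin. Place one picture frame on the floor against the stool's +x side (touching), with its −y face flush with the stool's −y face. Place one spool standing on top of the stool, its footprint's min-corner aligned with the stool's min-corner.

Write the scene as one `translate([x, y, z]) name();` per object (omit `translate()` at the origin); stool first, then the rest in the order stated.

stool();
translate([287, 0, 0]) picture_frame();
translate([0, 0, 423]) spool();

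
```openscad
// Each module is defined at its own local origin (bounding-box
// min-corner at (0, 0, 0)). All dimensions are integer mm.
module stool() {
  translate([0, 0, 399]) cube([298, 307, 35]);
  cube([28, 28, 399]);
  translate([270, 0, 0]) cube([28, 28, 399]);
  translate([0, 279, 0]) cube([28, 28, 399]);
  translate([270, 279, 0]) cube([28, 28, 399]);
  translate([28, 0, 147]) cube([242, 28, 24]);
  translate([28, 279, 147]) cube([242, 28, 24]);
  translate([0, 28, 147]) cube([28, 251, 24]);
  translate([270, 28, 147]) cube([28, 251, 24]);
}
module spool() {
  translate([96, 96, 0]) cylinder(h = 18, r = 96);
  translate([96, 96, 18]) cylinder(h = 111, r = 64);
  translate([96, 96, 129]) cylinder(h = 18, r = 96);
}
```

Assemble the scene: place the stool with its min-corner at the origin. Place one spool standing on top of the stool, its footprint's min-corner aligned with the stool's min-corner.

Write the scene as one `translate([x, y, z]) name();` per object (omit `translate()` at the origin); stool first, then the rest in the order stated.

stool();
translate([0, 0, 434]) spool();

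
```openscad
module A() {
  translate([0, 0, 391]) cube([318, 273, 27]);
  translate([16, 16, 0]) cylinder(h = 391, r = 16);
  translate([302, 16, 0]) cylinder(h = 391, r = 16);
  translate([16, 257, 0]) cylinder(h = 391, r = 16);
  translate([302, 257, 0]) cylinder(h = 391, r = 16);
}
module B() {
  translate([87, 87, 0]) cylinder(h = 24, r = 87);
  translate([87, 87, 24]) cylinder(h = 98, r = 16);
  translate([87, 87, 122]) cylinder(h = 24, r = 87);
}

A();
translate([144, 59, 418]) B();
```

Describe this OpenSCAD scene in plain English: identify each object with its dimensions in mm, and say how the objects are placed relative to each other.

A is a four-legged stool. The seat is 318×273 mm, 27 mm thick, top at z = 418 mm. It stands on four round legs, each 32 mm in diameter, from z = 0 to the seat underside, each leg's axis is inset half a diameter from the nearest pair of seat edges (so the leg's bounding box is flush with the corner).

B is a spool: two coaxial disc flanges of radius 87 mm and thickness 24 mm, joined by a core cylinder of radius 16 mm and height 98 mm. The lower flange rests on z = 0 and the three cylinders share a vertical axis.

The spool is on top of the stool.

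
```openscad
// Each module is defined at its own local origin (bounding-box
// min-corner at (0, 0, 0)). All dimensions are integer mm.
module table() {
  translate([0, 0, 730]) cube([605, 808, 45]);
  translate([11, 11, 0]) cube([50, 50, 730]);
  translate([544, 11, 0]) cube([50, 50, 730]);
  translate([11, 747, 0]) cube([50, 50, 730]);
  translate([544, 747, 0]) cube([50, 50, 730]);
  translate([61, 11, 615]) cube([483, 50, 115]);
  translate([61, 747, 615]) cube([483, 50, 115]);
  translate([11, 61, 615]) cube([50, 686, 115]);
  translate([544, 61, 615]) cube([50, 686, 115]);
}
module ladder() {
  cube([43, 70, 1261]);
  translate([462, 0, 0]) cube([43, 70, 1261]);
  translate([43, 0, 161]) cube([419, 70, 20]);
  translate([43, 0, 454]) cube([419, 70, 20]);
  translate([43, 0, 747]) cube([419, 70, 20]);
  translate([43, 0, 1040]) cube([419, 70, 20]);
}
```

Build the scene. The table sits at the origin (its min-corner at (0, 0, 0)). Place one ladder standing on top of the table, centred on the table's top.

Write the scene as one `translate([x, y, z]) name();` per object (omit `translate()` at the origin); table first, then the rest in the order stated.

table();
translate([50, 369, 775]) ladder();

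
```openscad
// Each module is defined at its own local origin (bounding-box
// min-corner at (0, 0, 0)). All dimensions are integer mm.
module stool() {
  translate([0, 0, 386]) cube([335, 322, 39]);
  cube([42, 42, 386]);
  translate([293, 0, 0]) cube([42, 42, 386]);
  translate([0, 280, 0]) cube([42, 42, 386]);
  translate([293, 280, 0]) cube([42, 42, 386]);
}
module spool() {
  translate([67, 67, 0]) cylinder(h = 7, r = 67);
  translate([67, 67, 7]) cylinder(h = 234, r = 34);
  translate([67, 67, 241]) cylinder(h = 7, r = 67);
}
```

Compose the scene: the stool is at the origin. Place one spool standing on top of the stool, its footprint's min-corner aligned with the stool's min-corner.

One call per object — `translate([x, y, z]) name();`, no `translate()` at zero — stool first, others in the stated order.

stool();
translate([0, 0, 425]) spool();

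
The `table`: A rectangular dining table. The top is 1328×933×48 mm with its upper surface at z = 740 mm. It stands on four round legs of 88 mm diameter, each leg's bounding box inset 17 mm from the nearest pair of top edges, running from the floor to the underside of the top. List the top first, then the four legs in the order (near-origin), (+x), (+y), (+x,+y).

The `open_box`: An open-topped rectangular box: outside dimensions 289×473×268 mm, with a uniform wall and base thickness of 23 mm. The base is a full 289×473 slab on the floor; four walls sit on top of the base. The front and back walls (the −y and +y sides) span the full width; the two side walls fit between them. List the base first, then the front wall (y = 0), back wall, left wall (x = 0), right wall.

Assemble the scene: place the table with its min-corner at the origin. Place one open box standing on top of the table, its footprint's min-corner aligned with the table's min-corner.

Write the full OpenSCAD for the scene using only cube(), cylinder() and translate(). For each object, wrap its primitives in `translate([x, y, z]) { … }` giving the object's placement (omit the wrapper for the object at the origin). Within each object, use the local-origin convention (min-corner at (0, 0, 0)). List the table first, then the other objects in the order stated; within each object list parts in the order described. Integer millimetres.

translate([0, 0, 692]) cube([1328, 933, 48]);
translate([61, 61, 0]) cylinder(h = 692, r = 44);
translate([1267, 61, 0]) cylinder(h = 692, r = 44);
translate([61, 872, 0]) cylinder(h = 692, r = 44);
translate([1267, 872, 0]) cylinder(h = 692, r = 44);
translate([0, 0, 740]) {
  cube([289, 473, 23]);
  translate([0, 0, 23]) cube([289, 23, 245]);
  translate([0, 450, 23]) cube([289, 23, 245]);
  translate([0, 23, 23]) cube([23, 427, 245]);
  translate([266, 23, 23]) cube([23, 427, 245]);
}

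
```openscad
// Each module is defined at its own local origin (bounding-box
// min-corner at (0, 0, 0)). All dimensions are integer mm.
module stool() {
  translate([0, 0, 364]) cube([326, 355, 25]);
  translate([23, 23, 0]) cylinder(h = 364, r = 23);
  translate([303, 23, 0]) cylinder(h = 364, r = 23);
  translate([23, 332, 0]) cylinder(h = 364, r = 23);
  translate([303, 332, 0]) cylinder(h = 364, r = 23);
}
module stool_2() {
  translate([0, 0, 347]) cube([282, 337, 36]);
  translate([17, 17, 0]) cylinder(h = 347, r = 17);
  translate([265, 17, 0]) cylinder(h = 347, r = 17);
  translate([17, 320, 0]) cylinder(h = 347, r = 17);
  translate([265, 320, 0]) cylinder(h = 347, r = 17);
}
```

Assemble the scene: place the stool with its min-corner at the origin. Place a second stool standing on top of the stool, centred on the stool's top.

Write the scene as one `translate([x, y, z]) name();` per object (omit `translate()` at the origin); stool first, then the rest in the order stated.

stool();
translate([22, 9, 389]) stool_2();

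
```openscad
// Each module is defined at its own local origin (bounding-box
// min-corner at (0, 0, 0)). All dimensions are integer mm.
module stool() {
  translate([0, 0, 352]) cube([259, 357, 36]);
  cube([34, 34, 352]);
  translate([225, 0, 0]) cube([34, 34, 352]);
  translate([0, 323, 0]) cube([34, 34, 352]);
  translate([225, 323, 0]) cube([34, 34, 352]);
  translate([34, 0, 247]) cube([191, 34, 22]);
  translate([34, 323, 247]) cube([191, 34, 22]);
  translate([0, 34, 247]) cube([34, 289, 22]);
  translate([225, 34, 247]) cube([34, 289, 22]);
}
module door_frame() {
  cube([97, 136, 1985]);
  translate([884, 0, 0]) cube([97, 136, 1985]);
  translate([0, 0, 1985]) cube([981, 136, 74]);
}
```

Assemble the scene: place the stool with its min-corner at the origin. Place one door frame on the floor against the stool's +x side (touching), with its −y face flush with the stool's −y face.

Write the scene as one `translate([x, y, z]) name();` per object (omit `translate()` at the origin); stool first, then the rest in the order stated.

stool();
translate([259, 0, 0]) door_frame();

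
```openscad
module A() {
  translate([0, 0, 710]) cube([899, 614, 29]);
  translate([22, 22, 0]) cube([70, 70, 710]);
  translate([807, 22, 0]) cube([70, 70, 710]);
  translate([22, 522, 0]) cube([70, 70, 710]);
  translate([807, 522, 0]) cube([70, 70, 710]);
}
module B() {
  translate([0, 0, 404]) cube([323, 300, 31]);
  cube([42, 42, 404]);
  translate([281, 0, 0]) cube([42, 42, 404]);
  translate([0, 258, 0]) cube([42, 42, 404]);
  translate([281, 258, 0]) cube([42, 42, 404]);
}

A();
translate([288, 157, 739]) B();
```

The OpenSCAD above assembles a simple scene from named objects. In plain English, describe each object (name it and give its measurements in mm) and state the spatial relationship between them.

A is a table with a 899×614 mm rectangular top, 29 mm thick, top surface at z = 739 mm, supported by four 70×70 mm square legs, each inset 22 mm from the nearest pair of top edges, running from the floor.

B is a simple wooden stool: a rectangular seat 323 mm (x) by 300 mm (y), 31 mm thick, top face at z = 435 mm, on four square legs, each 42×42 mm in cross-section. The legs rest on z = 0, each flush with a corner of the seat.

The stool is on top of the table, centred.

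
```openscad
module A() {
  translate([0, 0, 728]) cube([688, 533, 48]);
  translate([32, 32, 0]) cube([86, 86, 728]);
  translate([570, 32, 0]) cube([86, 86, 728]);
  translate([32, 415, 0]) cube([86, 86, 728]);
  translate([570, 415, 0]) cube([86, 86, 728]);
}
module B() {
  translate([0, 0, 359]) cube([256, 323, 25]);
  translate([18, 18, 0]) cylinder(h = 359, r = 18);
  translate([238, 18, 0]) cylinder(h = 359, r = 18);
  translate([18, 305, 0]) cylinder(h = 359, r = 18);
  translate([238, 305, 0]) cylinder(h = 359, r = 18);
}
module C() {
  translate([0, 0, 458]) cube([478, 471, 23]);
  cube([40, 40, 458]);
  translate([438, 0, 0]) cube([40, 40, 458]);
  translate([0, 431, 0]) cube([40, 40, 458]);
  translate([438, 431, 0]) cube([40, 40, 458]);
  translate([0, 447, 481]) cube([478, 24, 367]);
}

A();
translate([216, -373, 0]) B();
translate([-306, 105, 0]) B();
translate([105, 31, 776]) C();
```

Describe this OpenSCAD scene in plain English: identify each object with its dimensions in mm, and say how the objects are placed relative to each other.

A is a table: top 688 mm (x) × 533 mm (y), 48 mm thick, upper face at z = 776 mm, on four 86×86 mm square legs, each inset 32 mm from the nearest pair of top edges, running from z = 0 to the bottom of the top.

B is a four-legged stool. The seat is a 256×323×25 mm slab whose top surface is at z = 384 mm; four round legs, each 36 mm in diameter, run from the floor (z = 0) to the underside of the seat, each leg's axis is inset half a diameter from the nearest pair of seat edges (so the leg's bounding box is flush with the corner).

C is a chair. The seat is a 478×471×23 mm slab with its top at z = 481 mm, on four 40×40 mm corner legs (flush with the seat edges, standing on z = 0). A flat backrest 24 mm thick, 367 mm tall, spans the full seat width and rises from the seat top along its +y edge, rear face flush with the rear of the seat.

Two stools sit around the table at the −y, −x sides. The chair is on top of the table, centred.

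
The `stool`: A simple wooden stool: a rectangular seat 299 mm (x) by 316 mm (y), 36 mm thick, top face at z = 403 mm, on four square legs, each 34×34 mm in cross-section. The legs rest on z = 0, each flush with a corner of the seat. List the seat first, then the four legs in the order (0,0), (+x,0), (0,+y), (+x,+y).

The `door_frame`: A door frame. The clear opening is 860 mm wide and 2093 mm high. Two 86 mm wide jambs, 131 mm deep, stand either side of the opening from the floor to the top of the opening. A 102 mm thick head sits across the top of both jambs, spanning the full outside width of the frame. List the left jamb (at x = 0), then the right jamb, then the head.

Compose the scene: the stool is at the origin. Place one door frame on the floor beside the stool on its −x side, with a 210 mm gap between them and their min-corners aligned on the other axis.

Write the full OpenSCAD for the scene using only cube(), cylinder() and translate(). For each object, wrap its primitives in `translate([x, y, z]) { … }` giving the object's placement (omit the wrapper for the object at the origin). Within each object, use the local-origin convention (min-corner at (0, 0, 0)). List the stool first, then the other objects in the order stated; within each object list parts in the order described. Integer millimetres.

translate([0, 0, 367]) cube([299, 316, 36]);
cube([34, 34, 367]);
translate([265, 0, 0]) cube([34, 34, 367]);
translate([0, 282, 0]) cube([34, 34, 367]);
translate([265, 282, 0]) cube([34, 34, 367]);
translate([-1242, 0, 0]) {
  cube([86, 131, 2093]);
  translate([946, 0, 0]) cube([86, 131, 2093]);
  translate([0, 0, 2093]) cube([1032, 131, 102]);
}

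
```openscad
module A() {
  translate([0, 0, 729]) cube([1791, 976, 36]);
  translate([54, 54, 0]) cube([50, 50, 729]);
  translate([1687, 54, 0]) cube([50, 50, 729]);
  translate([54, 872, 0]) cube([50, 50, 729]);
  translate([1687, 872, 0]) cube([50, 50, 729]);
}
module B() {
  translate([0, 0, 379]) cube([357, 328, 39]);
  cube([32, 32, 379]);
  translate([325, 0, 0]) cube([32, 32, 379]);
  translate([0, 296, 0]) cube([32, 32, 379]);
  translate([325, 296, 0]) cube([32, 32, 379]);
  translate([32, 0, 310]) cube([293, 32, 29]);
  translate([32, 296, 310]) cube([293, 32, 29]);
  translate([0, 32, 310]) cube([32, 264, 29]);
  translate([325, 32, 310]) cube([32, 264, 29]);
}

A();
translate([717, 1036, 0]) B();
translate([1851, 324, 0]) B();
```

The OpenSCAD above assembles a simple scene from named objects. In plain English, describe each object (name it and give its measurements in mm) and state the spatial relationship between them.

A is a table with a 1791×976 mm rectangular top, 36 mm thick, top surface at z = 765 mm, supported by four 50×50 mm square legs, each inset 54 mm from the nearest pair of top edges, running from the floor.

B is a four-legged stool. The seat is 357×328 mm, 39 mm thick, top at z = 418 mm. It stands on four square legs, each 32×32 mm in cross-section, from z = 0 to the seat underside, each flush with a corner of the seat. Four stretchers, 32 mm wide and 29 mm tall, connect adjacent legs with their undersides at z = 310 mm, each running between the inner faces of the legs it joins and aligned with the legs' outer faces on the other axis.

Two stools sit around the table at the +y, +x sides.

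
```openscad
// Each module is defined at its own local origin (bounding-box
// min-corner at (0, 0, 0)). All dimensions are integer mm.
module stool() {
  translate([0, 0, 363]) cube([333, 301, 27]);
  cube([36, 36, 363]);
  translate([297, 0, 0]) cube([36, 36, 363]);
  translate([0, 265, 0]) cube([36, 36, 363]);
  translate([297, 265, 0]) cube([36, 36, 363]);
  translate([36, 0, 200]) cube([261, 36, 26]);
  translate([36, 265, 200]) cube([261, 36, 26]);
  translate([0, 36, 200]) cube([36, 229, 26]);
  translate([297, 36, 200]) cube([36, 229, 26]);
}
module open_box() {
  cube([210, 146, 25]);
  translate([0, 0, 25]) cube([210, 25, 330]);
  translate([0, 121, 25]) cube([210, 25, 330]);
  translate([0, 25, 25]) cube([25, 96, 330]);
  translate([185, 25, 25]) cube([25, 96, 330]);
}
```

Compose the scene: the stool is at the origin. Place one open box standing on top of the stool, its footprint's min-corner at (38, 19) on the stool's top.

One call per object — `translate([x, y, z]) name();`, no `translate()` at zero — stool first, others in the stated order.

stool();
translate([38, 19, 390]) open_box();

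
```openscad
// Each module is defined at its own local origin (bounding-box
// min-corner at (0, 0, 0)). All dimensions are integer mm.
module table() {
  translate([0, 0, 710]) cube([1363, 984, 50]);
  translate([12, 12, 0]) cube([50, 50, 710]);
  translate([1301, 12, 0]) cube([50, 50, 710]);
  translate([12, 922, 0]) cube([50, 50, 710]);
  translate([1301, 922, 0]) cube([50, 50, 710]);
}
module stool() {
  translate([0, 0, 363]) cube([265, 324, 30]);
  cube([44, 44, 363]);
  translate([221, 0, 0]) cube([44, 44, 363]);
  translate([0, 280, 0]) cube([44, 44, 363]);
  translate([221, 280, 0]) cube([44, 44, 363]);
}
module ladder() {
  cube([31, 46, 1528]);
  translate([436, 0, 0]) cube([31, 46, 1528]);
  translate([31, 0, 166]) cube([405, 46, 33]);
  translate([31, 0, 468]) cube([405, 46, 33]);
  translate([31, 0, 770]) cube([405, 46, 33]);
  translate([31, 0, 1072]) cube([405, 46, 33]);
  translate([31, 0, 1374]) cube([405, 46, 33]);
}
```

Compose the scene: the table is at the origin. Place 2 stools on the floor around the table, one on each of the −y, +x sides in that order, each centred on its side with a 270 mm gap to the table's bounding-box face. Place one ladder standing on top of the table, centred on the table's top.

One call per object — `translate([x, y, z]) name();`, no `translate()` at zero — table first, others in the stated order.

table();
translate([549, -594, 0]) stool();
translate([1633, 330, 0]) stool();
translate([448, 469, 760]) ladder();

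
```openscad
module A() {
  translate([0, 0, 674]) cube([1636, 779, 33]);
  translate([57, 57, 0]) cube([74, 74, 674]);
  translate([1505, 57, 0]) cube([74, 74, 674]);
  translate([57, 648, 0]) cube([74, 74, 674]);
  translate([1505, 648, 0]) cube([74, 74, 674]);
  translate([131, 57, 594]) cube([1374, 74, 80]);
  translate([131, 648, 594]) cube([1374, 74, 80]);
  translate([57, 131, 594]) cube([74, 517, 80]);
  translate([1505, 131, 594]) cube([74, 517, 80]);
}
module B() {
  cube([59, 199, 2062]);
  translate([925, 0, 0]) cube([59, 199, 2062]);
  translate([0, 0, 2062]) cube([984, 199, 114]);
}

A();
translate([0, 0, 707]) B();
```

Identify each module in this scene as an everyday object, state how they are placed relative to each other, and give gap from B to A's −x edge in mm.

The door frame's min-x is at 0; the table's min-x is 0; gap = 0 mm.

A is a table. B is a door frame. The door frame is on top of the table. The gap from the door frame to the table's −x edge is 0 mm.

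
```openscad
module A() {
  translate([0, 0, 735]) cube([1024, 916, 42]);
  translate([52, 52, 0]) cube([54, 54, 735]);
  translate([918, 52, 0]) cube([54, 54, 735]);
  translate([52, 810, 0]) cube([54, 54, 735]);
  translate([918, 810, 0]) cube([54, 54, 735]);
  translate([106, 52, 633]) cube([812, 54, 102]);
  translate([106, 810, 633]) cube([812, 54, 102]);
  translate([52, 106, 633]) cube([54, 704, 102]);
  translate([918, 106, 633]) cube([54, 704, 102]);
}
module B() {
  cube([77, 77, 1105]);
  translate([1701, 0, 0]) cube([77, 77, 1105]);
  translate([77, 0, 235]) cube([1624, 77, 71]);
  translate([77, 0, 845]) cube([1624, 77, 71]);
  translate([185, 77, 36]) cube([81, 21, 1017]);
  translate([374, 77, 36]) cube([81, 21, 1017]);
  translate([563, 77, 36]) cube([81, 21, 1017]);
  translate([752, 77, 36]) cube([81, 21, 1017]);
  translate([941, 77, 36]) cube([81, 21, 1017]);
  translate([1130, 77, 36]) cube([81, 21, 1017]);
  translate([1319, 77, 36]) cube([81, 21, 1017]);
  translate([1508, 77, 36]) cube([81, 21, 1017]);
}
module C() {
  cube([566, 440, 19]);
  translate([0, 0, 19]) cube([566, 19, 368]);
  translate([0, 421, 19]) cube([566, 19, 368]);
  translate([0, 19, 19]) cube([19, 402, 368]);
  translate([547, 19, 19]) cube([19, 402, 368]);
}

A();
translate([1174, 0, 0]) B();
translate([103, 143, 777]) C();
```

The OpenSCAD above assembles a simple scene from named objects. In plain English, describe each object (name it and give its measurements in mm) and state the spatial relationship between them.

A is a table: top 1024 mm (x) × 916 mm (y), 42 mm thick, upper face at z = 777 mm, on four 54×54 mm square legs, each inset 52 mm from the nearest pair of top edges, running from z = 0 to the bottom of the top. Four apron rails, 54 mm thick and 102 mm tall, run between adjacent legs with their top edges flush with the underside of the top and their outer faces flush with the legs' outer faces.

B is a fence section. Two 77×77 mm posts, 1105 mm tall, stand on the floor with a clear span of 1624 mm between their inner faces. Two horizontal rails of 77×71 mm section span the gap between the posts with their undersides at z = 235 mm and z = 845 mm, flush with the posts' −y face. 8 pickets, each 81 mm wide, 21 mm thick and 1017 mm tall, are fixed to the +y face of the rails with their bottoms at z = 36 mm, evenly spaced across the span with equal gaps (rounded down to the nearest mm) at the −x end and between each pair — any rounding remainder accumulates at the +x end.

C is an open storage box with external size 566×440×387 mm and wall thickness 19 mm (the base is also 19 mm thick). The base covers the whole footprint; the four walls stand on the base, with the y-facing walls full-width and the x-facing walls fitting between their inner faces.

The fence section is on the floor beside the table on its +x side. The open box is on top of the table.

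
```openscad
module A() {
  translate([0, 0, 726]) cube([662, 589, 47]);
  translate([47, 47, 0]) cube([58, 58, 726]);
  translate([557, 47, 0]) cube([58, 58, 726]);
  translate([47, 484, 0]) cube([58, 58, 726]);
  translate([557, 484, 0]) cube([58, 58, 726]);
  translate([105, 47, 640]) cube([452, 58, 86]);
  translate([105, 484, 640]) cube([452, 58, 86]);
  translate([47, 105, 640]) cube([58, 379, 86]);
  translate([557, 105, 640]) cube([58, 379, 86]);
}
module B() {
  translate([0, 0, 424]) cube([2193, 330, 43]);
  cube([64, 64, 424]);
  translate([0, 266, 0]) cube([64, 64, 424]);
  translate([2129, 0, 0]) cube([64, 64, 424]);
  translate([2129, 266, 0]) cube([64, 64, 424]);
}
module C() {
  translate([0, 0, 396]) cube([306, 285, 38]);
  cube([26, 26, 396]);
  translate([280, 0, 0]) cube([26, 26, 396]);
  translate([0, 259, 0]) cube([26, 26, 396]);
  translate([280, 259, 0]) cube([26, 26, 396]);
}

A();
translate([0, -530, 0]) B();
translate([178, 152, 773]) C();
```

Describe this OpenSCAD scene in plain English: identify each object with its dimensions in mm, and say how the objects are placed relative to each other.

A is a table: top 662 mm (x) × 589 mm (y), 47 mm thick, upper face at z = 773 mm, on four 58×58 mm square legs, each inset 47 mm from the nearest pair of top edges, running from z = 0 to the bottom of the top. Four apron rails, 58 mm thick and 86 mm tall, run between adjacent legs with their top edges flush with the underside of the top and their outer faces flush with the legs' outer faces.

B is a long wooden bench with a 2193 mm (x) × 330 mm (y) seat, 43 mm thick, its top surface 467 mm above the floor. Four 64 mm square legs at the seat corners, flush with the edges, run from z = 0 to the seat underside.

C is a simple wooden stool: a rectangular seat 306 mm (x) by 285 mm (y), 38 mm thick, top face at z = 434 mm, on four square legs, each 26×26 mm in cross-section. The legs rest on z = 0, each flush with a corner of the seat.

The bench is on the floor beside the table on its −y side. The stool is on top of the table, centred.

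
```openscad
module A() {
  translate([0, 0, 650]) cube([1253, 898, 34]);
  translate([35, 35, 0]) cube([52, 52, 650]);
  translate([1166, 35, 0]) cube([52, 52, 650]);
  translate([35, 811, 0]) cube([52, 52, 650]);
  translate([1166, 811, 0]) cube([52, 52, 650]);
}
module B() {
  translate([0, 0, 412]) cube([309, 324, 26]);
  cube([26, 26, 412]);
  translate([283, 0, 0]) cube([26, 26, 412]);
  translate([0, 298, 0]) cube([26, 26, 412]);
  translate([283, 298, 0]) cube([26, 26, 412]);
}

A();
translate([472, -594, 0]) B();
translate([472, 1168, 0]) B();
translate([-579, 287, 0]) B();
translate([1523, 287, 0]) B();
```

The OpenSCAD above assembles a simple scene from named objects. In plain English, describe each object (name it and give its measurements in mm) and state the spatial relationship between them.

A is a table with a 1253×898 mm rectangular top, 34 mm thick, top surface at z = 684 mm, supported by four 52×52 mm square legs, each inset 35 mm from the nearest pair of top edges, running from the floor.

B is a four-legged stool. The seat is 309×324 mm, 26 mm thick, top at z = 438 mm. It stands on four square legs, each 26×26 mm in cross-section, from z = 0 to the seat underside, each flush with a corner of the seat.

Four stools sit around the table at the −y, +y, −x, +x sides.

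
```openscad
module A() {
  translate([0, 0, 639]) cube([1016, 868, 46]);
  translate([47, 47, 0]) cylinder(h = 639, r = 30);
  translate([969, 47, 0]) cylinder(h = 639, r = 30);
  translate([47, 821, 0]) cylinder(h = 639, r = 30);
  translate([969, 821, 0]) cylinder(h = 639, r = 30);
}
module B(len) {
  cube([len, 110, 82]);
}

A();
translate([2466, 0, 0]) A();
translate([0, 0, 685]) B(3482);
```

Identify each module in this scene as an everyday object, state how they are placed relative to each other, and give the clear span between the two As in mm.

Second table starts at x = 2466; first ends at x = 1016; clear span = 2466 − 1016 = 1450 mm.

A is a table. B is a beam. A beam spans the tops of two tables. The clear span between the two tables is 1450 mm.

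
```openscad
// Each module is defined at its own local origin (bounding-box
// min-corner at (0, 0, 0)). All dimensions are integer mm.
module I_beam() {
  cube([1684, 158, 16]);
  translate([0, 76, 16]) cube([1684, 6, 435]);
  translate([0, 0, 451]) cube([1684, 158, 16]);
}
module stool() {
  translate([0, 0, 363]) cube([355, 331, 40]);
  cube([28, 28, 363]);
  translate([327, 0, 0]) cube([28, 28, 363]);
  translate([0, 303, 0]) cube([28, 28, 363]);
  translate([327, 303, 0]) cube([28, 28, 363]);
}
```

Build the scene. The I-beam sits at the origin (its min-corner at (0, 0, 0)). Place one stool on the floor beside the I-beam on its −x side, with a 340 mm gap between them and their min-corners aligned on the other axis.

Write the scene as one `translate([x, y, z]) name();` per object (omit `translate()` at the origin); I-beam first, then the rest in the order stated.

I_beam();
translate([-695, 0, 0]) stool();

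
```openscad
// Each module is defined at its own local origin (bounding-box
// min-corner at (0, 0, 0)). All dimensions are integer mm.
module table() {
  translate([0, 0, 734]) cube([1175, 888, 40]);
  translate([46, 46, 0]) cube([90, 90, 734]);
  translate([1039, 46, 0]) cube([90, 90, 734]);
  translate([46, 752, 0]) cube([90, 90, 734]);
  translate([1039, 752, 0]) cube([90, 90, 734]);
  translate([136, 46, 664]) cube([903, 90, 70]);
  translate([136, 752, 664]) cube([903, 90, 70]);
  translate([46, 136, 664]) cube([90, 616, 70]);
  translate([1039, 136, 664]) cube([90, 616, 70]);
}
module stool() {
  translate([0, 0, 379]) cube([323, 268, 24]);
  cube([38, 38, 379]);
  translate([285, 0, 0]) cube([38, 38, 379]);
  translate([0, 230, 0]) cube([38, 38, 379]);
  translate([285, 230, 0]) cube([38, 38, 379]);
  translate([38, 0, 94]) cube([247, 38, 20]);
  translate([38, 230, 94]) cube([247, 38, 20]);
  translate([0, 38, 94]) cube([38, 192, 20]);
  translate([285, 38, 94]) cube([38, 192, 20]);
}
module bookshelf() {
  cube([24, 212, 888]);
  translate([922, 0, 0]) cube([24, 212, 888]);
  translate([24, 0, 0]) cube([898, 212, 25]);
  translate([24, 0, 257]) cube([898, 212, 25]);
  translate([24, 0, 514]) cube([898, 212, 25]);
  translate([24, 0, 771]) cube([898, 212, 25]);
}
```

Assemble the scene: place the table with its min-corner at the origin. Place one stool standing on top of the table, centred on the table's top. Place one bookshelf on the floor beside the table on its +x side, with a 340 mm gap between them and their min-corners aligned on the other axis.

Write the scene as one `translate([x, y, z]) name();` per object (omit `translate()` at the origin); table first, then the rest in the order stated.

table();
translate([426, 310, 774]) stool();
translate([1515, 0, 0]) bookshelf();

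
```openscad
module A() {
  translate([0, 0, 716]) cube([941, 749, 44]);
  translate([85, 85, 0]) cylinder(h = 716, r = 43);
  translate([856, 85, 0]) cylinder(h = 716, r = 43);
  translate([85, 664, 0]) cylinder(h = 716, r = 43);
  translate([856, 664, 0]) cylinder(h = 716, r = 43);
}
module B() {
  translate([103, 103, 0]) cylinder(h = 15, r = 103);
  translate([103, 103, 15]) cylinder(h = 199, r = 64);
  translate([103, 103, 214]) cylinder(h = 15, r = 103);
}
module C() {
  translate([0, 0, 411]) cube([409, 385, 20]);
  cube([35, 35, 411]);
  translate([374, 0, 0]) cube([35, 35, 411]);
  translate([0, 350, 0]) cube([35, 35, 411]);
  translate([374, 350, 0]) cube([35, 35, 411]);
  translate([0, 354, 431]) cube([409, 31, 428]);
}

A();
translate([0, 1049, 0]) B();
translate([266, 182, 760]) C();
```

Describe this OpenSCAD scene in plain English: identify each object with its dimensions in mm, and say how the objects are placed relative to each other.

A is a rectangular dining table. The top is 941×749×44 mm with its upper surface at z = 760 mm. It stands on four round legs of 86 mm diameter, each leg's bounding box inset 42 mm from the nearest pair of top edges, running from the floor to the underside of the top.

B is a spool: two coaxial disc flanges of radius 103 mm and thickness 15 mm, joined by a core cylinder of radius 64 mm and height 199 mm. The lower flange rests on z = 0 and the three cylinders share a vertical axis.

C is a chair. The seat is a 409×385×20 mm slab with its top at z = 431 mm, on four 35×35 mm corner legs (flush with the seat edges, standing on z = 0). A flat backrest 31 mm thick, 428 mm tall, spans the full seat width and rises from the seat top along its +y edge, rear face flush with the rear of the seat.

The spool is on the floor beside the table on its +y side. The chair is on top of the table, centred.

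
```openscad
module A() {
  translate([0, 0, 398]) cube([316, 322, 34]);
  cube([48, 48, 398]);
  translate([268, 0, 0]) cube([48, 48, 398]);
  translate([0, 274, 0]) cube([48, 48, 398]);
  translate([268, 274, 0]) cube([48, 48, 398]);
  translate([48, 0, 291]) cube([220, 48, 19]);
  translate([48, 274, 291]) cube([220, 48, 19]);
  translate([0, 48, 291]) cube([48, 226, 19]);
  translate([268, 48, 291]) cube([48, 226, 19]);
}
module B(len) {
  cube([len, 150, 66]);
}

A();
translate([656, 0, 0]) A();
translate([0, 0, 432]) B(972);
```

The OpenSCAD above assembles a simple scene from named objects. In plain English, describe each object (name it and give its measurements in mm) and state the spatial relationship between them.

A is a four-legged stool. The seat is 316×322 mm, 34 mm thick, top at z = 432 mm. It stands on four square legs, each 48×48 mm in cross-section, from z = 0 to the seat underside, each flush with a corner of the seat. Four stretchers, 48 mm wide and 19 mm tall, connect adjacent legs with their undersides at z = 291 mm, each running between the inner faces of the legs it joins and aligned with the legs' outer faces on the other axis.

B is a rectangular beam 972 mm long (x), 150 mm deep (y), 66 mm thick (z).

The beam spans the tops of two stools placed 340 mm apart, resting at z = 432 mm.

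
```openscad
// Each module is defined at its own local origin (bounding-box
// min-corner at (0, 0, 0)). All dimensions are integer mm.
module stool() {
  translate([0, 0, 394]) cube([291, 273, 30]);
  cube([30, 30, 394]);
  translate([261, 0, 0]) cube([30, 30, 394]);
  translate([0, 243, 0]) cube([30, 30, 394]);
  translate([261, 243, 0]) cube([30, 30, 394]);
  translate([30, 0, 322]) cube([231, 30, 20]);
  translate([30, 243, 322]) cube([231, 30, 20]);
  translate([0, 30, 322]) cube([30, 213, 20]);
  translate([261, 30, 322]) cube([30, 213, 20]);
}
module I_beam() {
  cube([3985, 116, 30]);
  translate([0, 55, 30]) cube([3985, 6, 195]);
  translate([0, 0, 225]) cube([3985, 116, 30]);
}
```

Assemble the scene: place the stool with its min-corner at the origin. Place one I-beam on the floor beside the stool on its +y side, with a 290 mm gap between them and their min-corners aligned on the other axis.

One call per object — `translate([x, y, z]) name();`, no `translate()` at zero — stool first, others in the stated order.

stool();
translate([0, 563, 0]) I_beam();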